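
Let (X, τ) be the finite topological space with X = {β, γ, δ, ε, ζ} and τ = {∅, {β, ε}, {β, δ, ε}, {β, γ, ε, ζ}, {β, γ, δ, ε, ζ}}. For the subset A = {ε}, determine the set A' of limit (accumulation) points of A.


A' = {β, γ, δ, ζ}

For each x ∈ X, list the open sets U ∈ τ with x ∈ U, then check whether U ∩ (A ∖ {x}) ≠ ∅ for every such U.
  x = β: opens ∋ x are {β, ε}, {β, δ, ε}, {β, γ, ε, ζ}, {β, γ, δ, ε, ζ}; each meets A ∖ {β}, so x IS a limit point.
  x = γ: opens ∋ x are {β, γ, ε, ζ}, {β, γ, δ, ε, ζ}; each meets A ∖ {γ}, so x IS a limit point.
  x = δ: opens ∋ x are {β, δ, ε}, {β, γ, δ, ε, ζ}; each meets A ∖ {δ}, so x IS a limit point.
  x = ε: open {β, ε} ∋ x has {β, ε} ∩ (A ∖ {ε}) = ∅, so x is NOT a limit point.
  x = ζ: opens ∋ x are {β, γ, ε, ζ}, {β, γ, δ, ε, ζ}; each meets A ∖ {ζ}, so x IS a limit point.
Collecting: A' = {β, γ, δ, ζ}.


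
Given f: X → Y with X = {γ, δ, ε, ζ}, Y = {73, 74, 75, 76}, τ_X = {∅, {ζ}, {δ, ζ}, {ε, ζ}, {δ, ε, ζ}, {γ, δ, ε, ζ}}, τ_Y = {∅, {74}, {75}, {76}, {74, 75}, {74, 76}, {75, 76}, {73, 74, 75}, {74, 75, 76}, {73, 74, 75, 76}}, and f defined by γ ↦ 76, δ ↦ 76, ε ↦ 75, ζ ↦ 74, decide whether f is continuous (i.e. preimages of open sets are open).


f is NOT continuous.

Compute f^{-1}(U) for each U ∈ τ_Y:
  U = ∅: f^{-1}(U) = ∅ ∈ τ_X ✓.
  U = {74}: f^{-1}(U) = {ζ} ∈ τ_X ✓.
  U = {75}: f^{-1}(U) = {ε} ∉ τ_X ✗.
  U = {76}: f^{-1}(U) = {γ, δ} ∉ τ_X ✗.
  U = {74, 75}: f^{-1}(U) = {ε, ζ} ∈ τ_X ✓.
  U = {74, 76}: f^{-1}(U) = {γ, δ, ζ} ∉ τ_X ✗.
  U = {75, 76}: f^{-1}(U) = {γ, δ, ε} ∉ τ_X ✗.
  U = {73, 74, 75}: f^{-1}(U) = {ε, ζ} ∈ τ_X ✓.
  U = {74, 75, 76}: f^{-1}(U) = {γ, δ, ε, ζ} ∈ τ_X ✓.
  U = {73, 74, 75, 76}: f^{-1}(U) = {γ, δ, ε, ζ} ∈ τ_X ✓.
Found U = {75} with f^{-1}(U) = {ε} not in τ_X. Therefore f is NOT continuous.


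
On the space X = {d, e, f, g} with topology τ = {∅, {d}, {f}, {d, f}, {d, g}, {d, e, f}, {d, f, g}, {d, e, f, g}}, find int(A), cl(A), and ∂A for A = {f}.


int(A) = {f}, cl(A) = {e, f}, ∂A = {e}.

Closed sets in (X, τ) are complements of opens:
  closed(X, τ) = {∅, {e}, {g}, {e, f}, {e, g}, {d, e, g}, {e, f, g}, {d, e, f, g}}.
int(A) = ⋃ {U ∈ τ : U ⊆ A}. Opens contained in A: ∅, {f}.
Taking the union of these: int(A) = {f}.
cl(A) = ⋂ {C closed : A ⊆ C}. Closed sets containing A: {e, f}, {e, f, g}, {d, e, f, g}.
Intersecting these: cl(A) = {e, f}.
∂A = cl(A) ∖ int(A) = {e, f} ∖ {f} = {e}.


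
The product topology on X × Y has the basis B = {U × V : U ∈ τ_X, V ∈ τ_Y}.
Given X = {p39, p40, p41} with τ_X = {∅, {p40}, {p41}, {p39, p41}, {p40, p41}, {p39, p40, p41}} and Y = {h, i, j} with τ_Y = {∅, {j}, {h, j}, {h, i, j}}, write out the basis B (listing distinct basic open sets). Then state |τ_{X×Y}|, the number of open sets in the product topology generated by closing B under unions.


Basis B = {∅ × ∅, {p40} × {j}, {p41} × {j}, {p39, p41} × {j}, {p40} × {h, j}, {p40, p41} × {j}, {p41} × {h, j}, {p39, p40, p41} × {j}, {p40} × {h, i, j}, {p41} × {h, i, j}, {p39, p41} × {h, j}, {p40, p41} × {h, j}, {p39, p41} × {h, i, j}, {p39, p40, p41} × {h, j}, {p40, p41} × {h, i, j}, {p39, p40, p41} × {h, i, j}}; |τ_{X×Y}| = 40.

Enumerate products U × V with U ∈ τ_X, V ∈ τ_Y (deduplicated):
  ∅ × ∅ = {} (∅)
  {p40} × {j} = {(p40,j)}
  {p41} × {j} = {(p41,j)}
  {p39, p41} × {j} = {(p39,j), (p41,j)}
  {p40} × {h, j} = {(p40,h), (p40,j)}
  {p40, p41} × {j} = {(p40,j), (p41,j)}
  {p41} × {h, j} = {(p41,h), (p41,j)}
  {p39, p40, p41} × {j} = {(p39,j), (p40,j), (p41,j)}
  {p40} × {h, i, j} = {(p40,h), (p40,i), (p40,j)}
  {p41} × {h, i, j} = {(p41,h), (p41,i), (p41,j)}
  {p39, p41} × {h, j} = {(p39,h), (p39,j), (p41,h), (p41,j)}
  {p40, p41} × {h, j} = {(p40,h), (p40,j), (p41,h), (p41,j)}
  {p39, p41} × {h, i, j} = {(p39,h), (p39,i), (p39,j), (p41,h), (p41,i), (p41,j)}
  {p39, p40, p41} × {h, j} = {(p39,h), (p39,j), (p40,h), (p40,j), (p41,h), (p41,j)}
  {p40, p41} × {h, i, j} = {(p40,h), (p40,i), (p40,j), (p41,h), (p41,i), (p41,j)}
  {p39, p40, p41} × {h, i, j} = {(p39,h), (p39,i), (p39,j), (p40,h), (p40,i), (p40,j), (p41,h), (p41,i), (p41,j)}
These 16 distinct sets form the basis B.
Close under arbitrary unions to get τ_{X×Y}; counting gives |τ_{X×Y}| = 40.


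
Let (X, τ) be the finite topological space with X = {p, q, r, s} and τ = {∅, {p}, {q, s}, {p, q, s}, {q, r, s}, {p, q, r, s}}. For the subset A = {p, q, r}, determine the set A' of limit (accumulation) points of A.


A' = {r, s}

For each x ∈ X, list the open sets U ∈ τ with x ∈ U, then check whether U ∩ (A ∖ {x}) ≠ ∅ for every such U.
  x = p: open {p} ∋ x has {p} ∩ (A ∖ {p}) = ∅, so x is NOT a limit point.
  x = q: open {q, s} ∋ x has {q, s} ∩ (A ∖ {q}) = ∅, so x is NOT a limit point.
  x = r: opens ∋ x are {q, r, s}, {p, q, r, s}; each meets A ∖ {r}, so x IS a limit point.
  x = s: opens ∋ x are {q, s}, {p, q, s}, {q, r, s}, {p, q, r, s}; each meets A ∖ {s}, so x IS a limit point.
Collecting: A' = {r, s}.


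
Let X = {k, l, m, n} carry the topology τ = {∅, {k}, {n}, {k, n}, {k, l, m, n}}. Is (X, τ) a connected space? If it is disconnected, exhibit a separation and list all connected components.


(X, τ) is connected.

Find clopen sets (U ∈ τ with X ∖ U ∈ τ):
  U = ∅, X ∖ U = {k, l, m, n} — both open, so U is clopen.
  U = {k, l, m, n}, X ∖ U = ∅ — both open, so U is clopen.
Only trivial clopens (∅ and X) exist, so (X, τ) is connected.
Compute connected components by grouping points that agree on all clopens:
  component: {k, l, m, n}


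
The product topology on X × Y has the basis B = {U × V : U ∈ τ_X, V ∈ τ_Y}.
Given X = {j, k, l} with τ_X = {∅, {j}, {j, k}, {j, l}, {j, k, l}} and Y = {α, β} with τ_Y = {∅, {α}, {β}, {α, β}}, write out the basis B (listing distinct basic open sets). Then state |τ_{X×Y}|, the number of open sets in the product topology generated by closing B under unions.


Basis B = {∅ × ∅, {j} × {α}, {j} × {β}, {j} × {α, β}, {j, k} × {α}, {j, l} × {α}, {j, k} × {β}, {j, l} × {β}, {j, k, l} × {α}, {j, k, l} × {β}, {j, k} × {α, β}, {j, l} × {α, β}, {j, k, l} × {α, β}}; |τ_{X×Y}| = 25.

Enumerate products U × V with U ∈ τ_X, V ∈ τ_Y (deduplicated):
  ∅ × ∅ = {} (∅)
  {j} × {α} = {(j,α)}
  {j} × {β} = {(j,β)}
  {j} × {α, β} = {(j,α), (j,β)}
  {j, k} × {α} = {(j,α), (k,α)}
  {j, l} × {α} = {(j,α), (l,α)}
  {j, k} × {β} = {(j,β), (k,β)}
  {j, l} × {β} = {(j,β), (l,β)}
  {j, k, l} × {α} = {(j,α), (k,α), (l,α)}
  {j, k, l} × {β} = {(j,β), (k,β), (l,β)}
  {j, k} × {α, β} = {(j,α), (j,β), (k,α), (k,β)}
  {j, l} × {α, β} = {(j,α), (j,β), (l,α), (l,β)}
  {j, k, l} × {α, β} = {(j,α), (j,β), (k,α), (k,β), (l,α), (l,β)}
These 13 distinct sets form the basis B.
Close under arbitrary unions to get τ_{X×Y}; counting gives |τ_{X×Y}| = 25.


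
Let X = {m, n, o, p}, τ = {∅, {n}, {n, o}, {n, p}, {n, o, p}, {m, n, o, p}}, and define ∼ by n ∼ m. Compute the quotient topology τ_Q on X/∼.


X/∼ = {[m=n], [o], [p]}; |τ_Q| = 2.

Equivalence classes: [m=n], [o], [p].
Quotient map π: X → X/∼ sends m ↦ [m=n], n ↦ [m=n], o ↦ [o], p ↦ [p].
For each subset V ⊆ X/∼, compute π^{-1}(V) ⊆ X and check whether π^{-1}(V) ∈ τ. V is open in τ_Q iff π^{-1}(V) ∈ τ.
  V = {}: π^{-1}(V) = ∅ ∈ τ ✓.
  V = {[m=n]}: π^{-1}(V) = {m, n} ∉ τ ✗.
  V = {[o]}: π^{-1}(V) = {o} ∉ τ ✗.
  V = {[m=n], [o]}: π^{-1}(V) = {m, n, o} ∉ τ ✗.
  V = {[p]}: π^{-1}(V) = {p} ∉ τ ✗.
  V = {[m=n], [p]}: π^{-1}(V) = {m, n, p} ∉ τ ✗.
  V = {[o], [p]}: π^{-1}(V) = {o, p} ∉ τ ✗.
  V = {[m=n], [o], [p]}: π^{-1}(V) = {m, n, o, p} ∈ τ ✓.
Open sets in the quotient: τ_Q = {{}, {[m=n], [o], [p]}} (2 elements).


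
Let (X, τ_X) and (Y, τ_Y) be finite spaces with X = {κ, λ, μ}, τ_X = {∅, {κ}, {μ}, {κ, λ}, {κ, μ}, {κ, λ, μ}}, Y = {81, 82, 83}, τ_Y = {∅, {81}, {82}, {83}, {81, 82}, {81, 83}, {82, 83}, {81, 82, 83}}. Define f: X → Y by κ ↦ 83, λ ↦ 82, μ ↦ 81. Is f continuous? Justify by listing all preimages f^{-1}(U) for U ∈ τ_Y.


f is NOT continuous.

Compute f^{-1}(U) for each U ∈ τ_Y:
  U = ∅: f^{-1}(U) = ∅ ∈ τ_X ✓.
  U = {81}: f^{-1}(U) = {μ} ∈ τ_X ✓.
  U = {82}: f^{-1}(U) = {λ} ∉ τ_X ✗.
  U = {83}: f^{-1}(U) = {κ} ∈ τ_X ✓.
  U = {81, 82}: f^{-1}(U) = {λ, μ} ∉ τ_X ✗.
  U = {81, 83}: f^{-1}(U) = {κ, μ} ∈ τ_X ✓.
  U = {82, 83}: f^{-1}(U) = {κ, λ} ∈ τ_X ✓.
  U = {81, 82, 83}: f^{-1}(U) = {κ, λ, μ} ∈ τ_X ✓.
Found U = {82} with f^{-1}(U) = {λ} not in τ_X. Therefore f is NOT continuous.


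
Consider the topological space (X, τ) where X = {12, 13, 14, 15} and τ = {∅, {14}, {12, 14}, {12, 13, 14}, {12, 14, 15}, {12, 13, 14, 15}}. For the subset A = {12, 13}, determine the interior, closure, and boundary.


int(A) = ∅, cl(A) = {12, 13, 15}, ∂A = {12, 13, 15}.

Closed sets in (X, τ) are complements of opens:
  closed(X, τ) = {∅, {13}, {15}, {13, 15}, {12, 13, 15}, {12, 13, 14, 15}}.
int(A) = ⋃ {U ∈ τ : U ⊆ A}. Opens contained in A: ∅.
Taking the union of these: int(A) = ∅.
cl(A) = ⋂ {C closed : A ⊆ C}. Closed sets containing A: {12, 13, 15}, {12, 13, 14, 15}.
Intersecting these: cl(A) = {12, 13, 15}.
∂A = cl(A) ∖ int(A) = {12, 13, 15} ∖ ∅ = {12, 13, 15}.


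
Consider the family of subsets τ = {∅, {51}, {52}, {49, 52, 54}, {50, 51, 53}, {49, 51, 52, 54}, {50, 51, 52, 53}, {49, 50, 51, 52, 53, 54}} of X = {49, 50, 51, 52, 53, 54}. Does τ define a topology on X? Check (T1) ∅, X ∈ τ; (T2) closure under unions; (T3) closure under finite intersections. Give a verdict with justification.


τ is NOT a topology on X.

Axiom (T1): ∅ ∈ τ? Yes; X ∈ τ? Yes.
Axiom (T2/T3): check pairwise unions and intersections of members of τ.
Counterexample for (T2): {51} ∪ {52} = {51, 52} ∉ τ. Therefore τ is NOT a topology.


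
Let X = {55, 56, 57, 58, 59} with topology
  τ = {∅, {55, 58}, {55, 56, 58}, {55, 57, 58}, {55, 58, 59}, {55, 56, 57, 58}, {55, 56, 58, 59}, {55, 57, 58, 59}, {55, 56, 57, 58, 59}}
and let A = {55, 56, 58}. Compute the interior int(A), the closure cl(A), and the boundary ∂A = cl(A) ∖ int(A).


int(A) = {55, 56, 58}, cl(A) = {55, 56, 57, 58, 59}, ∂A = {57, 59}.

Closed sets in (X, τ) are complements of opens:
  closed(X, τ) = {∅, {56}, {57}, {59}, {56, 57}, {56, 59}, {57, 59}, {56, 57, 59}, {55, 56, 57, 58, 59}}.
int(A) = ⋃ {U ∈ τ : U ⊆ A}. Opens contained in A: ∅, {55, 58}, {55, 56, 58}.
Taking the union of these: int(A) = {55, 56, 58}.
cl(A) = ⋂ {C closed : A ⊆ C}. Closed sets containing A: {55, 56, 57, 58, 59}.
Intersecting these: cl(A) = {55, 56, 57, 58, 59}.
∂A = cl(A) ∖ int(A) = {55, 56, 57, 58, 59} ∖ {55, 56, 58} = {57, 59}.


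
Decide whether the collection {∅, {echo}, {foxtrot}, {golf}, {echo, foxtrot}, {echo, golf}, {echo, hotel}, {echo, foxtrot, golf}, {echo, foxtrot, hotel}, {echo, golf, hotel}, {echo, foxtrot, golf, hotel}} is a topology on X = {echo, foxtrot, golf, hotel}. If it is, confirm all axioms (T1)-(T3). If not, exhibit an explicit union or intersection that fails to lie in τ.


τ is NOT a topology on X.

Axiom (T1): ∅ ∈ τ? Yes; X ∈ τ? Yes.
Axiom (T2/T3): check pairwise unions and intersections of members of τ.
Counterexample for (T2): {foxtrot} ∪ {golf} = {foxtrot, golf} ∉ τ. Therefore τ is NOT a topology.


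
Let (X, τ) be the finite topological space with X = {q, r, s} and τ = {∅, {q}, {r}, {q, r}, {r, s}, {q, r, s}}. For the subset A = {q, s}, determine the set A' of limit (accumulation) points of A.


A' = ∅

For each x ∈ X, list the open sets U ∈ τ with x ∈ U, then check whether U ∩ (A ∖ {x}) ≠ ∅ for every such U.
  x = q: open {q} ∋ x has {q} ∩ (A ∖ {q}) = ∅, so x is NOT a limit point.
  x = r: open {r} ∋ x has {r} ∩ (A ∖ {r}) = ∅, so x is NOT a limit point.
  x = s: open {r, s} ∋ x has {r, s} ∩ (A ∖ {s}) = ∅, so x is NOT a limit point.
Collecting: A' = ∅.


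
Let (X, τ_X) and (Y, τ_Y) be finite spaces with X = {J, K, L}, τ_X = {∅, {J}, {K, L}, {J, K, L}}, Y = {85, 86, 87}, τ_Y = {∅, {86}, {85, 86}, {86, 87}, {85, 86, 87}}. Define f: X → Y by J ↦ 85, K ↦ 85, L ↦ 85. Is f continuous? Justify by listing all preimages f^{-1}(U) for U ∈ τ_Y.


f IS continuous.

Compute f^{-1}(U) for each U ∈ τ_Y:
  U = ∅: f^{-1}(U) = ∅ ∈ τ_X ✓.
  U = {86}: f^{-1}(U) = ∅ ∈ τ_X ✓.
  U = {85, 86}: f^{-1}(U) = {J, K, L} ∈ τ_X ✓.
  U = {86, 87}: f^{-1}(U) = ∅ ∈ τ_X ✓.
  U = {85, 86, 87}: f^{-1}(U) = {J, K, L} ∈ τ_X ✓.
Every preimage lies in τ_X, so f IS continuous.


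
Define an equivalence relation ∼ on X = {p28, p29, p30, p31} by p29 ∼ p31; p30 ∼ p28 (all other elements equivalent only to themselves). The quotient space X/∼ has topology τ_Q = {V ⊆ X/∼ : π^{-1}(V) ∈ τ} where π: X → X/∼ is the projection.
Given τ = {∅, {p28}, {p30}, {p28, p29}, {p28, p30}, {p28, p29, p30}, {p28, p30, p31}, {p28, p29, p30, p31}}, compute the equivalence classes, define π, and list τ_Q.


X/∼ = {[p28=p30], [p29=p31]}; |τ_Q| = 3.

Equivalence classes: [p28=p30], [p29=p31].
Quotient map π: X → X/∼ sends p28 ↦ [p28=p30], p29 ↦ [p29=p31], p30 ↦ [p28=p30], p31 ↦ [p29=p31].
For each subset V ⊆ X/∼, compute π^{-1}(V) ⊆ X and check whether π^{-1}(V) ∈ τ. V is open in τ_Q iff π^{-1}(V) ∈ τ.
  V = {}: π^{-1}(V) = ∅ ∈ τ ✓.
  V = {[p28=p30]}: π^{-1}(V) = {p28, p30} ∈ τ ✓.
  V = {[p29=p31]}: π^{-1}(V) = {p29, p31} ∉ τ ✗.
  V = {[p28=p30], [p29=p31]}: π^{-1}(V) = {p28, p29, p30, p31} ∈ τ ✓.
Open sets in the quotient: τ_Q = {{}, {[p28=p30]}, {[p28=p30], [p29=p31]}} (3 elements).


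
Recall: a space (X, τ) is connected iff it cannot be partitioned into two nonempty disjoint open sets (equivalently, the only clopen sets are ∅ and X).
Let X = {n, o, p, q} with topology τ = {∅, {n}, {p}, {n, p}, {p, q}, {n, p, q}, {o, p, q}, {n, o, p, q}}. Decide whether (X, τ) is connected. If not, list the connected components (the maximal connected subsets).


(X, τ) is disconnected; components = [{n}, {o, p, q}].

Find clopen sets (U ∈ τ with X ∖ U ∈ τ):
  U = ∅, X ∖ U = {n, o, p, q} — both open, so U is clopen.
  U = {n}, X ∖ U = {o, p, q} — both open, so U is clopen.
  U = {o, p, q}, X ∖ U = {n} — both open, so U is clopen.
  U = {n, o, p, q}, X ∖ U = ∅ — both open, so U is clopen.
Nontrivial clopen(s) exist: e.g. {n}. So (X, τ) is disconnected.
Compute connected components by grouping points that agree on all clopens:
  component: {n}
  component: {o, p, q}


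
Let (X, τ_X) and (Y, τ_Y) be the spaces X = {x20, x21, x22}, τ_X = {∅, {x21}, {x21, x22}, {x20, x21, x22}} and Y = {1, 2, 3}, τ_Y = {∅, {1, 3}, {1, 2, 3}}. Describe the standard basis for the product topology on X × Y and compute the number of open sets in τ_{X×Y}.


Basis B = {∅ × ∅, {x21} × {1, 3}, {x21} × {1, 2, 3}, {x21, x22} × {1, 3}, {x20, x21, x22} × {1, 3}, {x21, x22} × {1, 2, 3}, {x20, x21, x22} × {1, 2, 3}}; |τ_{X×Y}| = 10.

Enumerate products U × V with U ∈ τ_X, V ∈ τ_Y (deduplicated):
  ∅ × ∅ = {} (∅)
  {x21} × {1, 3} = {(x21,1), (x21,3)}
  {x21} × {1, 2, 3} = {(x21,1), (x21,2), (x21,3)}
  {x21, x22} × {1, 3} = {(x21,1), (x21,3), (x22,1), (x22,3)}
  {x20, x21, x22} × {1, 3} = {(x20,1), (x20,3), (x21,1), (x21,3), (x22,1), (x22,3)}
  {x21, x22} × {1, 2, 3} = {(x21,1), (x21,2), (x21,3), (x22,1), (x22,2), (x22,3)}
  {x20, x21, x22} × {1, 2, 3} = {(x20,1), (x20,2), (x20,3), (x21,1), (x21,2), (x21,3), (x22,1), (x22,2), (x22,3)}
These 7 distinct sets form the basis B.
Close under arbitrary unions to get τ_{X×Y}; counting gives |τ_{X×Y}| = 10.


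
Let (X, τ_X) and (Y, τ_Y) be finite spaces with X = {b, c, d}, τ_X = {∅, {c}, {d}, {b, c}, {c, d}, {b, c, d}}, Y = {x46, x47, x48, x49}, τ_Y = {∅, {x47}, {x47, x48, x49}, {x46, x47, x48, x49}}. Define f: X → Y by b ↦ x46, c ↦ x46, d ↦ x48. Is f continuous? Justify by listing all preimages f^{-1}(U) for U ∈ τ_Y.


f IS continuous.

Compute f^{-1}(U) for each U ∈ τ_Y:
  U = ∅: f^{-1}(U) = ∅ ∈ τ_X ✓.
  U = {x47}: f^{-1}(U) = ∅ ∈ τ_X ✓.
  U = {x47, x48, x49}: f^{-1}(U) = {d} ∈ τ_X ✓.
  U = {x46, x47, x48, x49}: f^{-1}(U) = {b, c, d} ∈ τ_X ✓.
Every preimage lies in τ_X, so f IS continuous.


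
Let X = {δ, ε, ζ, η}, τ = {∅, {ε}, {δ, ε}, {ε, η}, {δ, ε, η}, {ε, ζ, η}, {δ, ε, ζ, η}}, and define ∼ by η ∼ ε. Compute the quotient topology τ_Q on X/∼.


X/∼ = {[δ], [ε=η], [ζ]}; |τ_Q| = 5.

Equivalence classes: [δ], [ε=η], [ζ].
Quotient map π: X → X/∼ sends δ ↦ [δ], ε ↦ [ε=η], ζ ↦ [ζ], η ↦ [ε=η].
For each subset V ⊆ X/∼, compute π^{-1}(V) ⊆ X and check whether π^{-1}(V) ∈ τ. V is open in τ_Q iff π^{-1}(V) ∈ τ.
  V = {}: π^{-1}(V) = ∅ ∈ τ ✓.
  V = {[δ]}: π^{-1}(V) = {δ} ∉ τ ✗.
  V = {[ε=η]}: π^{-1}(V) = {ε, η} ∈ τ ✓.
  V = {[δ], [ε=η]}: π^{-1}(V) = {δ, ε, η} ∈ τ ✓.
  V = {[ζ]}: π^{-1}(V) = {ζ} ∉ τ ✗.
  V = {[δ], [ζ]}: π^{-1}(V) = {δ, ζ} ∉ τ ✗.
  V = {[ε=η], [ζ]}: π^{-1}(V) = {ε, ζ, η} ∈ τ ✓.
  V = {[δ], [ε=η], [ζ]}: π^{-1}(V) = {δ, ε, ζ, η} ∈ τ ✓.
Open sets in the quotient: τ_Q = {{}, {[ε=η]}, {[δ], [ε=η]}, {[ε=η], [ζ]}, {[δ], [ε=η], [ζ]}} (5 elements).


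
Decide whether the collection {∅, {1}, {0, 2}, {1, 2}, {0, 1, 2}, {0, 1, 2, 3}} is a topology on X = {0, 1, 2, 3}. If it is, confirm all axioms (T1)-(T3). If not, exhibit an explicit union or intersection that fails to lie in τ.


τ is NOT a topology on X.

Axiom (T1): ∅ ∈ τ? Yes; X ∈ τ? Yes.
Axiom (T2/T3): check pairwise unions and intersections of members of τ.
Counterexample for (T3): {0, 2} ∩ {1, 2} = {2} ∉ τ. Therefore τ is NOT a topology.


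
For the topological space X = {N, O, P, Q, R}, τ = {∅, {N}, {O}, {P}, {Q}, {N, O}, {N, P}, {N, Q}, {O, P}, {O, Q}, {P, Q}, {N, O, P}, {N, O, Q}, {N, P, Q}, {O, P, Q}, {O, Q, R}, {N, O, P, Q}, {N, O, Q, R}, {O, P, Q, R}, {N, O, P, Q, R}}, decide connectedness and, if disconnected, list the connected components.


(X, τ) is disconnected; components = [{N}, {P}, {O, Q, R}].

Find clopen sets (U ∈ τ with X ∖ U ∈ τ):
  U = ∅, X ∖ U = {N, O, P, Q, R} — both open, so U is clopen.
  U = {N}, X ∖ U = {O, P, Q, R} — both open, so U is clopen.
  U = {P}, X ∖ U = {N, O, Q, R} — both open, so U is clopen.
  U = {N, P}, X ∖ U = {O, Q, R} — both open, so U is clopen.
  U = {O, Q, R}, X ∖ U = {N, P} — both open, so U is clopen.
  U = {N, O, Q, R}, X ∖ U = {P} — both open, so U is clopen.
  U = {O, P, Q, R}, X ∖ U = {N} — both open, so U is clopen.
  U = {N, O, P, Q, R}, X ∖ U = ∅ — both open, so U is clopen.
Nontrivial clopen(s) exist: e.g. {O, Q, R}. So (X, τ) is disconnected.
Compute connected components by grouping points that agree on all clopens:
  component: {N}
  component: {P}
  component: {O, Q, R}


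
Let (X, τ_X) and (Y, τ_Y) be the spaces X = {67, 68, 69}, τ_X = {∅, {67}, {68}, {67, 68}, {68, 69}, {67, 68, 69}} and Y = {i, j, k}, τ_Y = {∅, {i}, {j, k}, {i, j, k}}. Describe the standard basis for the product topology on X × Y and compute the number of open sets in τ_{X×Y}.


Basis B = {∅ × ∅, {67} × {i}, {68} × {i}, {67, 68} × {i}, {67} × {j, k}, {68, 69} × {i}, {68} × {j, k}, {67} × {i, j, k}, {67, 68, 69} × {i}, {68} × {i, j, k}, {67, 68} × {j, k}, {68, 69} × {j, k}, {67, 68} × {i, j, k}, {67, 68, 69} × {j, k}, {68, 69} × {i, j, k}, {67, 68, 69} × {i, j, k}}; |τ_{X×Y}| = 36.

Enumerate products U × V with U ∈ τ_X, V ∈ τ_Y (deduplicated):
  ∅ × ∅ = {} (∅)
  {67} × {i} = {(67,i)}
  {68} × {i} = {(68,i)}
  {67, 68} × {i} = {(67,i), (68,i)}
  {67} × {j, k} = {(67,j), (67,k)}
  {68, 69} × {i} = {(68,i), (69,i)}
  {68} × {j, k} = {(68,j), (68,k)}
  {67} × {i, j, k} = {(67,i), (67,j), (67,k)}
  {67, 68, 69} × {i} = {(67,i), (68,i), (69,i)}
  {68} × {i, j, k} = {(68,i), (68,j), (68,k)}
  {67, 68} × {j, k} = {(67,j), (67,k), (68,j), (68,k)}
  {68, 69} × {j, k} = {(68,j), (68,k), (69,j), (69,k)}
  {67, 68} × {i, j, k} = {(67,i), (67,j), (67,k), (68,i), (68,j), (68,k)}
  {67, 68, 69} × {j, k} = {(67,j), (67,k), (68,j), (68,k), (69,j), (69,k)}
  {68, 69} × {i, j, k} = {(68,i), (68,j), (68,k), (69,i), (69,j), (69,k)}
  {67, 68, 69} × {i, j, k} = {(67,i), (67,j), (67,k), (68,i), (68,j), (68,k), (69,i), (69,j), (69,k)}
These 16 distinct sets form the basis B.
Close under arbitrary unions to get τ_{X×Y}; counting gives |τ_{X×Y}| = 36.


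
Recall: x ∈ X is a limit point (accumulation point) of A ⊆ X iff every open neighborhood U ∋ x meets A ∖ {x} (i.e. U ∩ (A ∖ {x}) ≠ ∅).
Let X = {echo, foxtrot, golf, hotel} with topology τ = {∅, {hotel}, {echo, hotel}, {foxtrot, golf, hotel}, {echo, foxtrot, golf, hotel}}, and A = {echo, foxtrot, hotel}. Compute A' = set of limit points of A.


A' = {echo, foxtrot, golf}

For each x ∈ X, list the open sets U ∈ τ with x ∈ U, then check whether U ∩ (A ∖ {x}) ≠ ∅ for every such U.
  x = echo: opens ∋ x are {echo, hotel}, {echo, foxtrot, golf, hotel}; each meets A ∖ {echo}, so x IS a limit point.
  x = foxtrot: opens ∋ x are {foxtrot, golf, hotel}, {echo, foxtrot, golf, hotel}; each meets A ∖ {foxtrot}, so x IS a limit point.
  x = golf: opens ∋ x are {foxtrot, golf, hotel}, {echo, foxtrot, golf, hotel}; each meets A ∖ {golf}, so x IS a limit point.
  x = hotel: open {hotel} ∋ x has {hotel} ∩ (A ∖ {hotel}) = ∅, so x is NOT a limit point.
Collecting: A' = {echo, foxtrot, golf}.


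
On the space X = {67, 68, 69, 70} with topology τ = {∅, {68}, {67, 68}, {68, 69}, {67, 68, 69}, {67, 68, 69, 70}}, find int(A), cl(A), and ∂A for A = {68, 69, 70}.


int(A) = {68, 69}, cl(A) = {67, 68, 69, 70}, ∂A = {67, 70}.

Closed sets in (X, τ) are complements of opens:
  closed(X, τ) = {∅, {70}, {67, 70}, {69, 70}, {67, 69, 70}, {67, 68, 69, 70}}.
int(A) = ⋃ {U ∈ τ : U ⊆ A}. Opens contained in A: ∅, {68}, {68, 69}.
Taking the union of these: int(A) = {68, 69}.
cl(A) = ⋂ {C closed : A ⊆ C}. Closed sets containing A: {67, 68, 69, 70}.
Intersecting these: cl(A) = {67, 68, 69, 70}.
∂A = cl(A) ∖ int(A) = {67, 68, 69, 70} ∖ {68, 69} = {67, 70}.


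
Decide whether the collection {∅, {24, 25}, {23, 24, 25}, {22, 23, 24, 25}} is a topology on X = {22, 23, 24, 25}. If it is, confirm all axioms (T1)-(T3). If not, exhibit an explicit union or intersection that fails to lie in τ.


τ IS a topology on X.

Axiom (T1): ∅ ∈ τ? Yes; X ∈ τ? Yes.
Axiom (T2/T3): check pairwise unions and intersections of members of τ.
All pairwise intersections and unions checked — each lies in τ. Therefore τ satisfies (T1), (T2), (T3): it IS a topology on X.


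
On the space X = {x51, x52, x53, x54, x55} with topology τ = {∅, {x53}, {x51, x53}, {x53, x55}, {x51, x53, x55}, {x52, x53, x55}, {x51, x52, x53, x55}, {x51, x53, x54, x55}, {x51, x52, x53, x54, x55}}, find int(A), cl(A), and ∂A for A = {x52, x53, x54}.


int(A) = {x53}, cl(A) = {x51, x52, x53, x54, x55}, ∂A = {x51, x52, x54, x55}.

Closed sets in (X, τ) are complements of opens:
  closed(X, τ) = {∅, {x52}, {x54}, {x51, x54}, {x52, x54}, {x51, x52, x54}, {x52, x54, x55}, {x51, x52, x54, x55}, {x51, x52, x53, x54, x55}}.
int(A) = ⋃ {U ∈ τ : U ⊆ A}. Opens contained in A: ∅, {x53}.
Taking the union of these: int(A) = {x53}.
cl(A) = ⋂ {C closed : A ⊆ C}. Closed sets containing A: {x51, x52, x53, x54, x55}.
Intersecting these: cl(A) = {x51, x52, x53, x54, x55}.
∂A = cl(A) ∖ int(A) = {x51, x52, x53, x54, x55} ∖ {x53} = {x51, x52, x54, x55}.


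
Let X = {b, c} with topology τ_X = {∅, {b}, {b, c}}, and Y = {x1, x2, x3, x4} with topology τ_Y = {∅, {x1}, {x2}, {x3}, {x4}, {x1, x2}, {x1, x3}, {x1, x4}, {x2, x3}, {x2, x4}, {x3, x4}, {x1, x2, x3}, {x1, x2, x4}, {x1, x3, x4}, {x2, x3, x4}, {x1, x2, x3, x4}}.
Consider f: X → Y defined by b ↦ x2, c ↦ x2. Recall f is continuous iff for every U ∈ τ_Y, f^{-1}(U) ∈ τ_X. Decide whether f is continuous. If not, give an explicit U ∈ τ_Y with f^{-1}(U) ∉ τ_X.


f IS continuous.

Compute f^{-1}(U) for each U ∈ τ_Y:
  U = ∅: f^{-1}(U) = ∅ ∈ τ_X ✓.
  U = {x1}: f^{-1}(U) = ∅ ∈ τ_X ✓.
  U = {x2}: f^{-1}(U) = {b, c} ∈ τ_X ✓.
  U = {x3}: f^{-1}(U) = ∅ ∈ τ_X ✓.
  U = {x4}: f^{-1}(U) = ∅ ∈ τ_X ✓.
  U = {x1, x2}: f^{-1}(U) = {b, c} ∈ τ_X ✓.
  U = {x1, x3}: f^{-1}(U) = ∅ ∈ τ_X ✓.
  U = {x1, x4}: f^{-1}(U) = ∅ ∈ τ_X ✓.
  U = {x2, x3}: f^{-1}(U) = {b, c} ∈ τ_X ✓.
  U = {x2, x4}: f^{-1}(U) = {b, c} ∈ τ_X ✓.
  U = {x3, x4}: f^{-1}(U) = ∅ ∈ τ_X ✓.
  U = {x1, x2, x3}: f^{-1}(U) = {b, c} ∈ τ_X ✓.
  U = {x1, x2, x4}: f^{-1}(U) = {b, c} ∈ τ_X ✓.
  U = {x1, x3, x4}: f^{-1}(U) = ∅ ∈ τ_X ✓.
  U = {x2, x3, x4}: f^{-1}(U) = {b, c} ∈ τ_X ✓.
  U = {x1, x2, x3, x4}: f^{-1}(U) = {b, c} ∈ τ_X ✓.
Every preimage lies in τ_X, so f IS continuous.


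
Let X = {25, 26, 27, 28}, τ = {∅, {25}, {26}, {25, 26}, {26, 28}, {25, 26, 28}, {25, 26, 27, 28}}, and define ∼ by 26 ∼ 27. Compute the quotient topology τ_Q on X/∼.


X/∼ = {[25], [26=27], [28]}; |τ_Q| = 3.

Equivalence classes: [25], [26=27], [28].
Quotient map π: X → X/∼ sends 25 ↦ [25], 26 ↦ [26=27], 27 ↦ [26=27], 28 ↦ [28].
For each subset V ⊆ X/∼, compute π^{-1}(V) ⊆ X and check whether π^{-1}(V) ∈ τ. V is open in τ_Q iff π^{-1}(V) ∈ τ.
  V = {}: π^{-1}(V) = ∅ ∈ τ ✓.
  V = {[25]}: π^{-1}(V) = {25} ∈ τ ✓.
  V = {[26=27]}: π^{-1}(V) = {26, 27} ∉ τ ✗.
  V = {[25], [26=27]}: π^{-1}(V) = {25, 26, 27} ∉ τ ✗.
  V = {[28]}: π^{-1}(V) = {28} ∉ τ ✗.
  V = {[25], [28]}: π^{-1}(V) = {25, 28} ∉ τ ✗.
  V = {[26=27], [28]}: π^{-1}(V) = {26, 27, 28} ∉ τ ✗.
  V = {[25], [26=27], [28]}: π^{-1}(V) = {25, 26, 27, 28} ∈ τ ✓.
Open sets in the quotient: τ_Q = {{}, {[25]}, {[25], [26=27], [28]}} (3 elements).


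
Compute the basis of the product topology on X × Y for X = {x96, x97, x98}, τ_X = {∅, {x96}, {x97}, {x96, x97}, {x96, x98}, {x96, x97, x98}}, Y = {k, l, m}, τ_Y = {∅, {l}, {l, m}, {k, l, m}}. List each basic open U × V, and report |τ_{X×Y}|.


Basis B = {∅ × ∅, {x96} × {l}, {x97} × {l}, {x96} × {l, m}, {x96, x97} × {l}, {x96, x98} × {l}, {x97} × {l, m}, {x96} × {k, l, m}, {x96, x97, x98} × {l}, {x97} × {k, l, m}, {x96, x97} × {l, m}, {x96, x98} × {l, m}, {x96, x97} × {k, l, m}, {x96, x98} × {k, l, m}, {x96, x97, x98} × {l, m}, {x96, x97, x98} × {k, l, m}}; |τ_{X×Y}| = 40.

Enumerate products U × V with U ∈ τ_X, V ∈ τ_Y (deduplicated):
  ∅ × ∅ = {} (∅)
  {x96} × {l} = {(x96,l)}
  {x97} × {l} = {(x97,l)}
  {x96} × {l, m} = {(x96,l), (x96,m)}
  {x96, x97} × {l} = {(x96,l), (x97,l)}
  {x96, x98} × {l} = {(x96,l), (x98,l)}
  {x97} × {l, m} = {(x97,l), (x97,m)}
  {x96} × {k, l, m} = {(x96,k), (x96,l), (x96,m)}
  {x96, x97, x98} × {l} = {(x96,l), (x97,l), (x98,l)}
  {x97} × {k, l, m} = {(x97,k), (x97,l), (x97,m)}
  {x96, x97} × {l, m} = {(x96,l), (x96,m), (x97,l), (x97,m)}
  {x96, x98} × {l, m} = {(x96,l), (x96,m), (x98,l), (x98,m)}
  {x96, x97} × {k, l, m} = {(x96,k), (x96,l), (x96,m), (x97,k), (x97,l), (x97,m)}
  {x96, x98} × {k, l, m} = {(x96,k), (x96,l), (x96,m), (x98,k), (x98,l), (x98,m)}
  {x96, x97, x98} × {l, m} = {(x96,l), (x96,m), (x97,l), (x97,m), (x98,l), (x98,m)}
  {x96, x97, x98} × {k, l, m} = {(x96,k), (x96,l), (x96,m), (x97,k), (x97,l), (x97,m), (x98,k), (x98,l), (x98,m)}
These 16 distinct sets form the basis B.
Close under arbitrary unions to get τ_{X×Y}; counting gives |τ_{X×Y}| = 40.


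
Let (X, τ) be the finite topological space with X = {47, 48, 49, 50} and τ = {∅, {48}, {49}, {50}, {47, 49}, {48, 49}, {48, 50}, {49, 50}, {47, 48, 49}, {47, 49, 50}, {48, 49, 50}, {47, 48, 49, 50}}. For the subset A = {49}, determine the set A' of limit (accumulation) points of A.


A' = {47}

For each x ∈ X, list the open sets U ∈ τ with x ∈ U, then check whether U ∩ (A ∖ {x}) ≠ ∅ for every such U.
  x = 47: opens ∋ x are {47, 49}, {47, 48, 49}, {47, 49, 50}, {47, 48, 49, 50}; each meets A ∖ {47}, so x IS a limit point.
  x = 48: open {48} ∋ x has {48} ∩ (A ∖ {48}) = ∅, so x is NOT a limit point.
  x = 49: open {49} ∋ x has {49} ∩ (A ∖ {49}) = ∅, so x is NOT a limit point.
  x = 50: open {50} ∋ x has {50} ∩ (A ∖ {50}) = ∅, so x is NOT a limit point.
Collecting: A' = {47}.


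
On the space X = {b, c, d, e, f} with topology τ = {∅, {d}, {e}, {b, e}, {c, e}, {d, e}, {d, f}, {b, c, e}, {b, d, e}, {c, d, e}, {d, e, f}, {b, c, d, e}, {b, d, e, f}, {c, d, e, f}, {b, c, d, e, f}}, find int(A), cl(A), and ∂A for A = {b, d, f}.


int(A) = {d, f}, cl(A) = {b, d, f}, ∂A = {b}.

Closed sets in (X, τ) are complements of opens:
  closed(X, τ) = {∅, {b}, {c}, {f}, {b, c}, {b, f}, {c, f}, {d, f}, {b, c, e}, {b, c, f}, {b, d, f}, {c, d, f}, {b, c, d, f}, {b, c, e, f}, {b, c, d, e, f}}.
int(A) = ⋃ {U ∈ τ : U ⊆ A}. Opens contained in A: ∅, {d}, {d, f}.
Taking the union of these: int(A) = {d, f}.
cl(A) = ⋂ {C closed : A ⊆ C}. Closed sets containing A: {b, d, f}, {b, c, d, f}, {b, c, d, e, f}.
Intersecting these: cl(A) = {b, d, f}.
∂A = cl(A) ∖ int(A) = {b, d, f} ∖ {d, f} = {b}.


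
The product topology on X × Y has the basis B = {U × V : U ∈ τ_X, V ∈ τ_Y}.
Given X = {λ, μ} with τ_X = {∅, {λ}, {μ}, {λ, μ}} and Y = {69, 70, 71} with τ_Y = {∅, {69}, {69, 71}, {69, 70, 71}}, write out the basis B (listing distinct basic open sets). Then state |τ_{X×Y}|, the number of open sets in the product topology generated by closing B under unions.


Basis B = {∅ × ∅, {λ} × {69}, {μ} × {69}, {λ} × {69, 71}, {λ, μ} × {69}, {μ} × {69, 71}, {λ} × {69, 70, 71}, {μ} × {69, 70, 71}, {λ, μ} × {69, 71}, {λ, μ} × {69, 70, 71}}; |τ_{X×Y}| = 16.

Enumerate products U × V with U ∈ τ_X, V ∈ τ_Y (deduplicated):
  ∅ × ∅ = {} (∅)
  {λ} × {69} = {(λ,69)}
  {μ} × {69} = {(μ,69)}
  {λ} × {69, 71} = {(λ,69), (λ,71)}
  {λ, μ} × {69} = {(λ,69), (μ,69)}
  {μ} × {69, 71} = {(μ,69), (μ,71)}
  {λ} × {69, 70, 71} = {(λ,69), (λ,70), (λ,71)}
  {μ} × {69, 70, 71} = {(μ,69), (μ,70), (μ,71)}
  {λ, μ} × {69, 71} = {(λ,69), (λ,71), (μ,69), (μ,71)}
  {λ, μ} × {69, 70, 71} = {(λ,69), (λ,70), (λ,71), (μ,69), (μ,70), (μ,71)}
These 10 distinct sets form the basis B.
Close under arbitrary unions to get τ_{X×Y}; counting gives |τ_{X×Y}| = 16.


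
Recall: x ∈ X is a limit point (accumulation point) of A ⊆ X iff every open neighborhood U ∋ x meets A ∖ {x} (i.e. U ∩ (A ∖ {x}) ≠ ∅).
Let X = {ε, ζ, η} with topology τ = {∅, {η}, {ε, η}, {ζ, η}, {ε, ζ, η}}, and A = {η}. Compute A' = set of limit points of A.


A' = {ε, ζ}

For each x ∈ X, list the open sets U ∈ τ with x ∈ U, then check whether U ∩ (A ∖ {x}) ≠ ∅ for every such U.
  x = ε: opens ∋ x are {ε, η}, {ε, ζ, η}; each meets A ∖ {ε}, so x IS a limit point.
  x = ζ: opens ∋ x are {ζ, η}, {ε, ζ, η}; each meets A ∖ {ζ}, so x IS a limit point.
  x = η: open {η} ∋ x has {η} ∩ (A ∖ {η}) = ∅, so x is NOT a limit point.
Collecting: A' = {ε, ζ}.


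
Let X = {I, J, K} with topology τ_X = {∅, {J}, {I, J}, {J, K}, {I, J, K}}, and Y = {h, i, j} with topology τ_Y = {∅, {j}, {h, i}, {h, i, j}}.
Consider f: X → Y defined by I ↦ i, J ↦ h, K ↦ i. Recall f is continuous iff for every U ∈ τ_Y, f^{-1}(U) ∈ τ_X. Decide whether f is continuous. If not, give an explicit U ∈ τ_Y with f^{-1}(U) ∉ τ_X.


f IS continuous.

Compute f^{-1}(U) for each U ∈ τ_Y:
  U = ∅: f^{-1}(U) = ∅ ∈ τ_X ✓.
  U = {j}: f^{-1}(U) = ∅ ∈ τ_X ✓.
  U = {h, i}: f^{-1}(U) = {I, J, K} ∈ τ_X ✓.
  U = {h, i, j}: f^{-1}(U) = {I, J, K} ∈ τ_X ✓.
Every preimage lies in τ_X, so f IS continuous.


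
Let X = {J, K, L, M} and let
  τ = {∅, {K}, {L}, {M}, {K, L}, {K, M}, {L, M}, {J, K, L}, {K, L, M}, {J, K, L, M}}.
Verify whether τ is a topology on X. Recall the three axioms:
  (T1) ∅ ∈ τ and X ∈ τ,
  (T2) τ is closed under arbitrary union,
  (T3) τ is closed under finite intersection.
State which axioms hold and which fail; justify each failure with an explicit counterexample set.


τ IS a topology on X.

Axiom (T1): ∅ ∈ τ? Yes; X ∈ τ? Yes.
Axiom (T2/T3): check pairwise unions and intersections of members of τ.
All pairwise intersections and unions checked — each lies in τ. Therefore τ satisfies (T1), (T2), (T3): it IS a topology on X.


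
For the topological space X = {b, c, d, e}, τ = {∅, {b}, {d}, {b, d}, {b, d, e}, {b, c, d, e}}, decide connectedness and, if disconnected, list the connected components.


(X, τ) is connected.

Find clopen sets (U ∈ τ with X ∖ U ∈ τ):
  U = ∅, X ∖ U = {b, c, d, e} — both open, so U is clopen.
  U = {b, c, d, e}, X ∖ U = ∅ — both open, so U is clopen.
Only trivial clopens (∅ and X) exist, so (X, τ) is connected.
Compute connected components by grouping points that agree on all clopens:
  component: {b, c, d, e}


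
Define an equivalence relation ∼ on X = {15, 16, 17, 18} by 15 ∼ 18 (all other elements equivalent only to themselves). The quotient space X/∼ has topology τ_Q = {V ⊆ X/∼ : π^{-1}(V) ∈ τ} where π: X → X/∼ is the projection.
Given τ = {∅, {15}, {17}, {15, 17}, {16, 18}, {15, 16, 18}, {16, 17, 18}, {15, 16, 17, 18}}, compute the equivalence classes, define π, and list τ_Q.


X/∼ = {[15=18], [16], [17]}; |τ_Q| = 4.

Equivalence classes: [15=18], [16], [17].
Quotient map π: X → X/∼ sends 15 ↦ [15=18], 16 ↦ [16], 17 ↦ [17], 18 ↦ [15=18].
For each subset V ⊆ X/∼, compute π^{-1}(V) ⊆ X and check whether π^{-1}(V) ∈ τ. V is open in τ_Q iff π^{-1}(V) ∈ τ.
  V = {}: π^{-1}(V) = ∅ ∈ τ ✓.
  V = {[15=18]}: π^{-1}(V) = {15, 18} ∉ τ ✗.
  V = {[16]}: π^{-1}(V) = {16} ∉ τ ✗.
  V = {[15=18], [16]}: π^{-1}(V) = {15, 16, 18} ∈ τ ✓.
  V = {[17]}: π^{-1}(V) = {17} ∈ τ ✓.
  V = {[15=18], [17]}: π^{-1}(V) = {15, 17, 18} ∉ τ ✗.
  V = {[16], [17]}: π^{-1}(V) = {16, 17} ∉ τ ✗.
  V = {[15=18], [16], [17]}: π^{-1}(V) = {15, 16, 17, 18} ∈ τ ✓.
Open sets in the quotient: τ_Q = {{}, {[15=18], [16]}, {[17]}, {[15=18], [16], [17]}} (4 elements).


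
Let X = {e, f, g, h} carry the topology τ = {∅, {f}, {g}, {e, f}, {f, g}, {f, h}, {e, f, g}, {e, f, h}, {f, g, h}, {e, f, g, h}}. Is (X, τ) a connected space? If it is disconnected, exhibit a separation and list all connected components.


(X, τ) is disconnected; components = [{g}, {e, f, h}].

Find clopen sets (U ∈ τ with X ∖ U ∈ τ):
  U = ∅, X ∖ U = {e, f, g, h} — both open, so U is clopen.
  U = {g}, X ∖ U = {e, f, h} — both open, so U is clopen.
  U = {e, f, h}, X ∖ U = {g} — both open, so U is clopen.
  U = {e, f, g, h}, X ∖ U = ∅ — both open, so U is clopen.
Nontrivial clopen(s) exist: e.g. {e, f, h}. So (X, τ) is disconnected.
Compute connected components by grouping points that agree on all clopens:
  component: {g}
  component: {e, f, h}


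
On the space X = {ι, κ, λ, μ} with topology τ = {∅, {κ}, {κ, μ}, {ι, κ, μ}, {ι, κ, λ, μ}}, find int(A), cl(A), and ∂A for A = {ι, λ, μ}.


int(A) = ∅, cl(A) = {ι, λ, μ}, ∂A = {ι, λ, μ}.

Closed sets in (X, τ) are complements of opens:
  closed(X, τ) = {∅, {λ}, {ι, λ}, {ι, λ, μ}, {ι, κ, λ, μ}}.
int(A) = ⋃ {U ∈ τ : U ⊆ A}. Opens contained in A: ∅.
Taking the union of these: int(A) = ∅.
cl(A) = ⋂ {C closed : A ⊆ C}. Closed sets containing A: {ι, λ, μ}, {ι, κ, λ, μ}.
Intersecting these: cl(A) = {ι, λ, μ}.
∂A = cl(A) ∖ int(A) = {ι, λ, μ} ∖ ∅ = {ι, λ, μ}.


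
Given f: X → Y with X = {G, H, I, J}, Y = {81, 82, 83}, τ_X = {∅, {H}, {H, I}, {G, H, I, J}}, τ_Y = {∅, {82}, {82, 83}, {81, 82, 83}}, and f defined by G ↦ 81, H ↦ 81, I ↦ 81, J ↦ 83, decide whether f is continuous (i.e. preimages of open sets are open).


f is NOT continuous.

Compute f^{-1}(U) for each U ∈ τ_Y:
  U = ∅: f^{-1}(U) = ∅ ∈ τ_X ✓.
  U = {82}: f^{-1}(U) = ∅ ∈ τ_X ✓.
  U = {82, 83}: f^{-1}(U) = {J} ∉ τ_X ✗.
  U = {81, 82, 83}: f^{-1}(U) = {G, H, I, J} ∈ τ_X ✓.
Found U = {82, 83} with f^{-1}(U) = {J} not in τ_X. Therefore f is NOT continuous.


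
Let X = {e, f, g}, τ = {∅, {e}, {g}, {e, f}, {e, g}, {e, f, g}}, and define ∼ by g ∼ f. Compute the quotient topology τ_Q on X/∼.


X/∼ = {[e], [f=g]}; |τ_Q| = 3.

Equivalence classes: [e], [f=g].
Quotient map π: X → X/∼ sends e ↦ [e], f ↦ [f=g], g ↦ [f=g].
For each subset V ⊆ X/∼, compute π^{-1}(V) ⊆ X and check whether π^{-1}(V) ∈ τ. V is open in τ_Q iff π^{-1}(V) ∈ τ.
  V = {}: π^{-1}(V) = ∅ ∈ τ ✓.
  V = {[e]}: π^{-1}(V) = {e} ∈ τ ✓.
  V = {[f=g]}: π^{-1}(V) = {f, g} ∉ τ ✗.
  V = {[e], [f=g]}: π^{-1}(V) = {e, f, g} ∈ τ ✓.
Open sets in the quotient: τ_Q = {{}, {[e]}, {[e], [f=g]}} (3 elements).


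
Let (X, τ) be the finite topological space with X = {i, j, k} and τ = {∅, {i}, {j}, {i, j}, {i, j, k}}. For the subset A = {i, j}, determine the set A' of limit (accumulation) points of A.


A' = {k}

For each x ∈ X, list the open sets U ∈ τ with x ∈ U, then check whether U ∩ (A ∖ {x}) ≠ ∅ for every such U.
  x = i: open {i} ∋ x has {i} ∩ (A ∖ {i}) = ∅, so x is NOT a limit point.
  x = j: open {j} ∋ x has {j} ∩ (A ∖ {j}) = ∅, so x is NOT a limit point.
  x = k: opens ∋ x are {i, j, k}; each meets A ∖ {k}, so x IS a limit point.
Collecting: A' = {k}.


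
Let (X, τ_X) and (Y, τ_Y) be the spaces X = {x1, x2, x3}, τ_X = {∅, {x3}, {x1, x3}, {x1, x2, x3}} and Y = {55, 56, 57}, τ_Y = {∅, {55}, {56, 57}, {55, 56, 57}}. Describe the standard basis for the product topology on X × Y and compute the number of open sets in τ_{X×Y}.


Basis B = {∅ × ∅, {x3} × {55}, {x1, x3} × {55}, {x3} × {56, 57}, {x1, x2, x3} × {55}, {x3} × {55, 56, 57}, {x1, x3} × {56, 57}, {x1, x3} × {55, 56, 57}, {x1, x2, x3} × {56, 57}, {x1, x2, x3} × {55, 56, 57}}; |τ_{X×Y}| = 16.

Enumerate products U × V with U ∈ τ_X, V ∈ τ_Y (deduplicated):
  ∅ × ∅ = {} (∅)
  {x3} × {55} = {(x3,55)}
  {x1, x3} × {55} = {(x1,55), (x3,55)}
  {x3} × {56, 57} = {(x3,56), (x3,57)}
  {x1, x2, x3} × {55} = {(x1,55), (x2,55), (x3,55)}
  {x3} × {55, 56, 57} = {(x3,55), (x3,56), (x3,57)}
  {x1, x3} × {56, 57} = {(x1,56), (x1,57), (x3,56), (x3,57)}
  {x1, x3} × {55, 56, 57} = {(x1,55), (x1,56), (x1,57), (x3,55), (x3,56), (x3,57)}
  {x1, x2, x3} × {56, 57} = {(x1,56), (x1,57), (x2,56), (x2,57), (x3,56), (x3,57)}
  {x1, x2, x3} × {55, 56, 57} = {(x1,55), (x1,56), (x1,57), (x2,55), (x2,56), (x2,57), (x3,55), (x3,56), (x3,57)}
These 10 distinct sets form the basis B.
Close under arbitrary unions to get τ_{X×Y}; counting gives |τ_{X×Y}| = 16.


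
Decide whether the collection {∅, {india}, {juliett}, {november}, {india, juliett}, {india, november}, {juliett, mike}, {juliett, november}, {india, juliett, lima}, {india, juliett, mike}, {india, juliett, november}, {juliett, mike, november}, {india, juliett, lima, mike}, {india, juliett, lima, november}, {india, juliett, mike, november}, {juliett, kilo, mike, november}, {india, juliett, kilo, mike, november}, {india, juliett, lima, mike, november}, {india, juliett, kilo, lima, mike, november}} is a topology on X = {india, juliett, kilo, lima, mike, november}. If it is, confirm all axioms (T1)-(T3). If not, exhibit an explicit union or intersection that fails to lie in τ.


τ IS a topology on X.

Axiom (T1): ∅ ∈ τ? Yes; X ∈ τ? Yes.
Axiom (T2/T3): check pairwise unions and intersections of members of τ.
All pairwise intersections and unions checked — each lies in τ. Therefore τ satisfies (T1), (T2), (T3): it IS a topology on X.
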